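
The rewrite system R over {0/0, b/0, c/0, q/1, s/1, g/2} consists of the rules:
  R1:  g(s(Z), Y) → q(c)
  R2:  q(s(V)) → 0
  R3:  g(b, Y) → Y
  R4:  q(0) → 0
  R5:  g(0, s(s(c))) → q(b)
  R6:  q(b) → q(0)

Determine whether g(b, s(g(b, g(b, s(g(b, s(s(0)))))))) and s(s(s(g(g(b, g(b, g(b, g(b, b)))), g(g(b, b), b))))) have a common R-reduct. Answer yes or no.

Reduce t₁ = g(b, s(g(b, g(b, s(g(b, s(s(0)))))))):
1. g(b, s(g(b, g(b, s(g(b, s(s(0))))))))  →  s(g(b, g(b, s(g(b, s(s(0)))))))   [R3 at ε]
2. s(g(b, g(b, s(g(b, s(s(0)))))))  →  s(g(b, s(g(b, s(s(0))))))   [R3 at 1]
3. s(g(b, s(g(b, s(s(0))))))  →  s(s(g(b, s(s(0)))))   [R3 at 1]
4. s(s(g(b, s(s(0)))))  →  s(s(s(s(0))))   [R3 at 1.1]

Reduce t₂ = s(s(s(g(g(b, g(b, g(b, g(b, b)))), g(g(b, b), b))))):
1. s(s(s(g(g(b, g(b, g(b, g(b, b)))), g(g(b, b), b)))))  →  s(s(s(g(g(b, g(b, g(b, b))), g(g(b, b), b)))))   [R3 at 1.1.1.1]
2. s(s(s(g(g(b, g(b, g(b, b))), g(g(b, b), b)))))  →  s(s(s(g(g(b, g(b, b)), g(g(b, b), b)))))   [R3 at 1.1.1.1]
3. s(s(s(g(g(b, g(b, b)), g(g(b, b), b)))))  →  s(s(s(g(g(b, b), g(g(b, b), b)))))   [R3 at 1.1.1.1]
4. s(s(s(g(g(b, b), g(g(b, b), b)))))  →  s(s(s(g(b, g(g(b, b), b)))))   [R3 at 1.1.1.1]
5. s(s(s(g(b, g(g(b, b), b)))))  →  s(s(s(g(g(b, b), b))))   [R3 at 1.1.1]
6. s(s(s(g(g(b, b), b))))  →  s(s(s(g(b, b))))   [R3 at 1.1.1.1]
7. s(s(s(g(b, b))))  →  s(s(s(b)))   [R3 at 1.1.1]

no — NF(t₁) = s(s(s(s(0)))), NF(t₂) = s(s(s(b)))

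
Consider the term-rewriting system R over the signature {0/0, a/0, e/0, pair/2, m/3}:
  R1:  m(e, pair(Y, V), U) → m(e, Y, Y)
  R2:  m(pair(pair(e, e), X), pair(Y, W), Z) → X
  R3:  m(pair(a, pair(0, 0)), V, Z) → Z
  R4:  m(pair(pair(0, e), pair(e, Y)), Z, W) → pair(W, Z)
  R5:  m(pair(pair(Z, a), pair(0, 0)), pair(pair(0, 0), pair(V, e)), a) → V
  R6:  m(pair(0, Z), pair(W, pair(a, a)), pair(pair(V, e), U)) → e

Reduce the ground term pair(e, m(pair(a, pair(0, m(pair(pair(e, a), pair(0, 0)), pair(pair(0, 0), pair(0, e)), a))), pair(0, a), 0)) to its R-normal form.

pair(e, 0)

1. pair(e, m(pair(a, pair(0, m(pair(pair(e, a), pair(0, 0)), pair(pair(0, 0), pair(0, e)), a))), pair(0, a), 0))  →  pair(e, m(pair(a, pair(0, 0)), pair(0, a), 0))   [R5 at 2.1.2.2]
2. pair(e, m(pair(a, pair(0, 0)), pair(0, a), 0))  →  pair(e, 0)   [R3 at 2]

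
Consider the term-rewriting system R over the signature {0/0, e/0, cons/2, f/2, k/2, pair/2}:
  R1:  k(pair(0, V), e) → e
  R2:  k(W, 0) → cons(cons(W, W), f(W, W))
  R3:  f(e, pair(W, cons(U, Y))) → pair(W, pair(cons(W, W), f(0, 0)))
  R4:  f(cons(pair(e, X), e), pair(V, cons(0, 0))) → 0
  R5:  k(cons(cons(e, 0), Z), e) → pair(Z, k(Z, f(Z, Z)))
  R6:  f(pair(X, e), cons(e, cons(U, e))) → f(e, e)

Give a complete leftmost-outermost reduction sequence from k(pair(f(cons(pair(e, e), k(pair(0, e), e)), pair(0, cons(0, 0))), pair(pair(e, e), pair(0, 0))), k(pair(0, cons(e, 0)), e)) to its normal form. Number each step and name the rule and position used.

1. k(pair(f(cons(pair(e, e), k(pair(0, e), e)), pair(0, cons(0, 0))), pair(pair(e, e), pair(0, 0))), k(pair(0, cons(e, 0)), e))  →  k(pair(f(cons(pair(e, e), e), pair(0, cons(0, 0))), pair(pair(e, e), pair(0, 0))), k(pair(0, cons(e, 0)), e))   [R1 at 1.1.1.2]
2. k(pair(f(cons(pair(e, e), e), pair(0, cons(0, 0))), pair(pair(e, e), pair(0, 0))), k(pair(0, cons(e, 0)), e))  →  k(pair(0, pair(pair(e, e), pair(0, 0))), k(pair(0, cons(e, 0)), e))   [R4 at 1.1]
3. k(pair(0, pair(pair(e, e), pair(0, 0))), k(pair(0, cons(e, 0)), e))  →  k(pair(0, pair(pair(e, e), pair(0, 0))), e)   [R1 at 2]
4. k(pair(0, pair(pair(e, e), pair(0, 0))), e)  →  e   [R1 at ε]

e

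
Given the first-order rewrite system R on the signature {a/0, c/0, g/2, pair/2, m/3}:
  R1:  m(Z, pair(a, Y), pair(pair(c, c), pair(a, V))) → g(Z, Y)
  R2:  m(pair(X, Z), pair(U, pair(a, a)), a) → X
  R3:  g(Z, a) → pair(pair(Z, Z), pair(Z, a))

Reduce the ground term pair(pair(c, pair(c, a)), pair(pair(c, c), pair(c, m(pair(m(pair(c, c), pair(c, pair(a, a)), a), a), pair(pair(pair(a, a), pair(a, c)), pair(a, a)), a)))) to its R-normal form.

pair(pair(c, pair(c, a)), pair(pair(c, c), pair(c, c)))

1. pair(pair(c, pair(c, a)), pair(pair(c, c), pair(c, m(pair(m(pair(c, c), pair(c, pair(a, a)), a), a), pair(pair(pair(a, a), pair(a, c)), pair(a, a)), a))))  →  pair(pair(c, pair(c, a)), pair(pair(c, c), pair(c, m(pair(c, c), pair(c, pair(a, a)), a))))   [R2 at 2.2.2]
2. pair(pair(c, pair(c, a)), pair(pair(c, c), pair(c, m(pair(c, c), pair(c, pair(a, a)), a))))  →  pair(pair(c, pair(c, a)), pair(pair(c, c), pair(c, c)))   [R2 at 2.2.2]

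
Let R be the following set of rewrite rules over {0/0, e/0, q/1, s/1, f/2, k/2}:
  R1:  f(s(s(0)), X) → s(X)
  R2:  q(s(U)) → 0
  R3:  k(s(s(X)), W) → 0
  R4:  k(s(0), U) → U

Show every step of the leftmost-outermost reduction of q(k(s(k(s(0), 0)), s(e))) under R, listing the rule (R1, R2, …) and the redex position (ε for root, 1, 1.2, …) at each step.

1. q(k(s(k(s(0), 0)), s(e)))  →  q(k(s(0), s(e)))   [R4 at 1.1.1]
2. q(k(s(0), s(e)))  →  q(s(e))   [R4 at 1]
3. q(s(e))  →  0   [R2 at ε]

0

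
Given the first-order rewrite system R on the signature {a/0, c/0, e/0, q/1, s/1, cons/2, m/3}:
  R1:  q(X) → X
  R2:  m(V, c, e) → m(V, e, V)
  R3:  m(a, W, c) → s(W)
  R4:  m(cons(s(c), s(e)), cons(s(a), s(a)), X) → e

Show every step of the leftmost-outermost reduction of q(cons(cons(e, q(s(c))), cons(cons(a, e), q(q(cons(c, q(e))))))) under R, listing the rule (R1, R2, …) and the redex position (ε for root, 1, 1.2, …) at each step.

cons(cons(e, s(c)), cons(cons(a, e), cons(c, e)))

1. q(cons(cons(e, q(s(c))), cons(cons(a, e), q(q(cons(c, q(e)))))))  →  cons(cons(e, q(s(c))), cons(cons(a, e), q(q(cons(c, q(e))))))   [R1 at ε]
2. cons(cons(e, q(s(c))), cons(cons(a, e), q(q(cons(c, q(e))))))  →  cons(cons(e, s(c)), cons(cons(a, e), q(q(cons(c, q(e))))))   [R1 at 1.2]
3. cons(cons(e, s(c)), cons(cons(a, e), q(q(cons(c, q(e))))))  →  cons(cons(e, s(c)), cons(cons(a, e), q(cons(c, q(e)))))   [R1 at 2.2]
4. cons(cons(e, s(c)), cons(cons(a, e), q(cons(c, q(e)))))  →  cons(cons(e, s(c)), cons(cons(a, e), cons(c, q(e))))   [R1 at 2.2]
5. cons(cons(e, s(c)), cons(cons(a, e), cons(c, q(e))))  →  cons(cons(e, s(c)), cons(cons(a, e), cons(c, e)))   [R1 at 2.2.2]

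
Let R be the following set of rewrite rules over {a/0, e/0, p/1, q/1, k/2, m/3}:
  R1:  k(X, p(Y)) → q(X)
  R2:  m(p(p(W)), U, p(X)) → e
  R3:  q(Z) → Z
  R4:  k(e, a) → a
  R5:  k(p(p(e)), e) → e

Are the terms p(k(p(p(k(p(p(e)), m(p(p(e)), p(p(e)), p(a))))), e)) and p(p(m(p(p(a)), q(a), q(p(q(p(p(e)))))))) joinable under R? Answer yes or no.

no — NF(t₁) = p(e), NF(t₂) = p(p(e))

Reduce t₁ = p(k(p(p(k(p(p(e)), m(p(p(e)), p(p(e)), p(a))))), e)):
1. p(k(p(p(k(p(p(e)), m(p(p(e)), p(p(e)), p(a))))), e))  →  p(k(p(p(k(p(p(e)), e))), e))   [R2 at 1.1.1.1.2]
2. p(k(p(p(k(p(p(e)), e))), e))  →  p(k(p(p(e)), e))   [R5 at 1.1.1.1]
3. p(k(p(p(e)), e))  →  p(e)   [R5 at 1]

Reduce t₂ = p(p(m(p(p(a)), q(a), q(p(q(p(p(e)))))))):
1. p(p(m(p(p(a)), q(a), q(p(q(p(p(e))))))))  →  p(p(m(p(p(a)), a, q(p(q(p(p(e))))))))   [R3 at 1.1.2]
2. p(p(m(p(p(a)), a, q(p(q(p(p(e))))))))  →  p(p(m(p(p(a)), a, p(q(p(p(e)))))))   [R3 at 1.1.3]
3. p(p(m(p(p(a)), a, p(q(p(p(e)))))))  →  p(p(e))   [R2 at 1.1]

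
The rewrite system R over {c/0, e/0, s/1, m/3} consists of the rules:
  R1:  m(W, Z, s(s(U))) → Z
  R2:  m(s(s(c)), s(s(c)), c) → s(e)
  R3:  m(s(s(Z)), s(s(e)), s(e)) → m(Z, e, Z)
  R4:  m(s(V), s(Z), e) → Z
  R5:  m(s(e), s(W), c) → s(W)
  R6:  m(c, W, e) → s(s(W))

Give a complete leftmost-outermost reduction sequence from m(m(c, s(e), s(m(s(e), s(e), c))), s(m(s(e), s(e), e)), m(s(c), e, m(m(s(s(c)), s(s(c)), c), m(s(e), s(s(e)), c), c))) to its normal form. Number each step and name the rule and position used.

e

1. m(m(c, s(e), s(m(s(e), s(e), c))), s(m(s(e), s(e), e)), m(s(c), e, m(m(s(s(c)), s(s(c)), c), m(s(e), s(s(e)), c), c)))  →  m(m(c, s(e), s(s(e))), s(m(s(e), s(e), e)), m(s(c), e, m(m(s(s(c)), s(s(c)), c), m(s(e), s(s(e)), c), c)))   [R5 at 1.3.1]
2. m(m(c, s(e), s(s(e))), s(m(s(e), s(e), e)), m(s(c), e, m(m(s(s(c)), s(s(c)), c), m(s(e), s(s(e)), c), c)))  →  m(s(e), s(m(s(e), s(e), e)), m(s(c), e, m(m(s(s(c)), s(s(c)), c), m(s(e), s(s(e)), c), c)))   [R1 at 1]
3. m(s(e), s(m(s(e), s(e), e)), m(s(c), e, m(m(s(s(c)), s(s(c)), c), m(s(e), s(s(e)), c), c)))  →  m(s(e), s(e), m(s(c), e, m(m(s(s(c)), s(s(c)), c), m(s(e), s(s(e)), c), c)))   [R4 at 2.1]
4. m(s(e), s(e), m(s(c), e, m(m(s(s(c)), s(s(c)), c), m(s(e), s(s(e)), c), c)))  →  m(s(e), s(e), m(s(c), e, m(s(e), m(s(e), s(s(e)), c), c)))   [R2 at 3.3.1]
5. m(s(e), s(e), m(s(c), e, m(s(e), m(s(e), s(s(e)), c), c)))  →  m(s(e), s(e), m(s(c), e, m(s(e), s(s(e)), c)))   [R5 at 3.3.2]
6. m(s(e), s(e), m(s(c), e, m(s(e), s(s(e)), c)))  →  m(s(e), s(e), m(s(c), e, s(s(e))))   [R5 at 3.3]
7. m(s(e), s(e), m(s(c), e, s(s(e))))  →  m(s(e), s(e), e)   [R1 at 3]
8. m(s(e), s(e), e)  →  e   [R4 at ε]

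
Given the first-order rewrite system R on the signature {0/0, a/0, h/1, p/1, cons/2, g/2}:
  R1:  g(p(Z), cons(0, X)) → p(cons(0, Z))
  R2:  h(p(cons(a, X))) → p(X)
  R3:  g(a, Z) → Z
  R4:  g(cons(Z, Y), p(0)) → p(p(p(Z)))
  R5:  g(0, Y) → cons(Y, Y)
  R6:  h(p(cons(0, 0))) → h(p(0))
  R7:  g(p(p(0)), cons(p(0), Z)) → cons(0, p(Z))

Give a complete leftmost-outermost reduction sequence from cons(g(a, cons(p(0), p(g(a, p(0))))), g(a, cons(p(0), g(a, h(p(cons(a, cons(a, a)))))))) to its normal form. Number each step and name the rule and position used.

1. cons(g(a, cons(p(0), p(g(a, p(0))))), g(a, cons(p(0), g(a, h(p(cons(a, cons(a, a))))))))  →  cons(cons(p(0), p(g(a, p(0)))), g(a, cons(p(0), g(a, h(p(cons(a, cons(a, a))))))))   [R3 at 1]
2. cons(cons(p(0), p(g(a, p(0)))), g(a, cons(p(0), g(a, h(p(cons(a, cons(a, a))))))))  →  cons(cons(p(0), p(p(0))), g(a, cons(p(0), g(a, h(p(cons(a, cons(a, a))))))))   [R3 at 1.2.1]
3. cons(cons(p(0), p(p(0))), g(a, cons(p(0), g(a, h(p(cons(a, cons(a, a))))))))  →  cons(cons(p(0), p(p(0))), cons(p(0), g(a, h(p(cons(a, cons(a, a)))))))   [R3 at 2]
4. cons(cons(p(0), p(p(0))), cons(p(0), g(a, h(p(cons(a, cons(a, a)))))))  →  cons(cons(p(0), p(p(0))), cons(p(0), h(p(cons(a, cons(a, a))))))   [R3 at 2.2]
5. cons(cons(p(0), p(p(0))), cons(p(0), h(p(cons(a, cons(a, a))))))  →  cons(cons(p(0), p(p(0))), cons(p(0), p(cons(a, a))))   [R2 at 2.2]

cons(cons(p(0), p(p(0))), cons(p(0), p(cons(a, a))))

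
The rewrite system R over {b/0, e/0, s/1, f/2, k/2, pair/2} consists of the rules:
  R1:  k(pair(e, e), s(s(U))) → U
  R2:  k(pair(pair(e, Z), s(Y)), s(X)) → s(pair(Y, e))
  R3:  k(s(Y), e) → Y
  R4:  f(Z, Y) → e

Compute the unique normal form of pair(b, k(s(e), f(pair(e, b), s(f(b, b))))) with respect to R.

1. pair(b, k(s(e), f(pair(e, b), s(f(b, b)))))  →  pair(b, k(s(e), e))   [R4 at 2.2]
2. pair(b, k(s(e), e))  →  pair(b, e)   [R3 at 2]

pair(b, e)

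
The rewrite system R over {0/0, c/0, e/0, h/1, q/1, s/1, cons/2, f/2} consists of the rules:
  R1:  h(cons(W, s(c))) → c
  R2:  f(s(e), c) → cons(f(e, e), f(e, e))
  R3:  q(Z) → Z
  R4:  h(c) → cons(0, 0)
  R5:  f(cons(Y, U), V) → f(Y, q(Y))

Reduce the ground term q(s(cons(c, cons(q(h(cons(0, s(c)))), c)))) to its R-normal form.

s(cons(c, cons(c, c)))

1. q(s(cons(c, cons(q(h(cons(0, s(c)))), c))))  →  s(cons(c, cons(q(h(cons(0, s(c)))), c)))   [R3 at ε]
2. s(cons(c, cons(q(h(cons(0, s(c)))), c)))  →  s(cons(c, cons(h(cons(0, s(c))), c)))   [R3 at 1.2.1]
3. s(cons(c, cons(h(cons(0, s(c))), c)))  →  s(cons(c, cons(c, c)))   [R1 at 1.2.1]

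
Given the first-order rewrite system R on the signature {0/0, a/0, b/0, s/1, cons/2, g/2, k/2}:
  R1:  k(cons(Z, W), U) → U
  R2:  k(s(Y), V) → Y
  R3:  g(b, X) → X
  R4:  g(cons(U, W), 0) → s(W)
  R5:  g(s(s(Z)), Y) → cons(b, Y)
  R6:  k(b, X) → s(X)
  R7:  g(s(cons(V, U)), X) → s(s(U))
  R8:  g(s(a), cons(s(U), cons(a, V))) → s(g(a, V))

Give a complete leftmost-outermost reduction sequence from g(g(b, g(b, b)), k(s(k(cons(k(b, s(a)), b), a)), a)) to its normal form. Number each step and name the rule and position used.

a

1. g(g(b, g(b, b)), k(s(k(cons(k(b, s(a)), b), a)), a))  →  g(g(b, b), k(s(k(cons(k(b, s(a)), b), a)), a))   [R3 at 1]
2. g(g(b, b), k(s(k(cons(k(b, s(a)), b), a)), a))  →  g(b, k(s(k(cons(k(b, s(a)), b), a)), a))   [R3 at 1]
3. g(b, k(s(k(cons(k(b, s(a)), b), a)), a))  →  k(s(k(cons(k(b, s(a)), b), a)), a)   [R3 at ε]
4. k(s(k(cons(k(b, s(a)), b), a)), a)  →  k(cons(k(b, s(a)), b), a)   [R2 at ε]
5. k(cons(k(b, s(a)), b), a)  →  a   [R1 at ε]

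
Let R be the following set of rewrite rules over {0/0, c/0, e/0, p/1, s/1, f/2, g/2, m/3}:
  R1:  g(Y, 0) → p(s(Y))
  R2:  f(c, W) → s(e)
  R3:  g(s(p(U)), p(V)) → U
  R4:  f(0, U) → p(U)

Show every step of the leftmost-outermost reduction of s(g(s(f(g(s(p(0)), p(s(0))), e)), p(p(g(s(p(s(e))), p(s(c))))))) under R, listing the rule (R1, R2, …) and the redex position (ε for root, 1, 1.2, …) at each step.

s(e)

1. s(g(s(f(g(s(p(0)), p(s(0))), e)), p(p(g(s(p(s(e))), p(s(c)))))))  →  s(g(s(f(0, e)), p(p(g(s(p(s(e))), p(s(c)))))))   [R3 at 1.1.1.1]
2. s(g(s(f(0, e)), p(p(g(s(p(s(e))), p(s(c)))))))  →  s(g(s(p(e)), p(p(g(s(p(s(e))), p(s(c)))))))   [R4 at 1.1.1]
3. s(g(s(p(e)), p(p(g(s(p(s(e))), p(s(c)))))))  →  s(e)   [R3 at 1]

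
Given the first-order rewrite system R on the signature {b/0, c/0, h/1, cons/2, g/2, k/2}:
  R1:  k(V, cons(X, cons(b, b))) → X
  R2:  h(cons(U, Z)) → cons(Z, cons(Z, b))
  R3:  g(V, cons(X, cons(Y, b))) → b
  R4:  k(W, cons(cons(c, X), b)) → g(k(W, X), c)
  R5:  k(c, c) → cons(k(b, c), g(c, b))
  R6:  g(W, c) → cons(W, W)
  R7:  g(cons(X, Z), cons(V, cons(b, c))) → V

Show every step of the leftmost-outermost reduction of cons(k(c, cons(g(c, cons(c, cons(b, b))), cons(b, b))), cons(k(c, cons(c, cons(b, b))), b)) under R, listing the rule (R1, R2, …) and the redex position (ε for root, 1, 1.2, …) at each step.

1. cons(k(c, cons(g(c, cons(c, cons(b, b))), cons(b, b))), cons(k(c, cons(c, cons(b, b))), b))  →  cons(g(c, cons(c, cons(b, b))), cons(k(c, cons(c, cons(b, b))), b))   [R1 at 1]
2. cons(g(c, cons(c, cons(b, b))), cons(k(c, cons(c, cons(b, b))), b))  →  cons(b, cons(k(c, cons(c, cons(b, b))), b))   [R3 at 1]
3. cons(b, cons(k(c, cons(c, cons(b, b))), b))  →  cons(b, cons(c, b))   [R1 at 2.1]

cons(b, cons(c, b))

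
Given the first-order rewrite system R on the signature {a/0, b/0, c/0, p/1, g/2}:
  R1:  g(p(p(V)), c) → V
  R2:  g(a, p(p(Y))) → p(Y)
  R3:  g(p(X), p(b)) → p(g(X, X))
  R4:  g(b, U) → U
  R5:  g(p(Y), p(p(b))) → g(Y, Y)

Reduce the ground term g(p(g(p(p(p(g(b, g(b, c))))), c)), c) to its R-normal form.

c

1. g(p(g(p(p(p(g(b, g(b, c))))), c)), c)  →  g(p(p(g(b, g(b, c)))), c)   [R1 at 1.1]
2. g(p(p(g(b, g(b, c)))), c)  →  g(b, g(b, c))   [R1 at ε]
3. g(b, g(b, c))  →  g(b, c)   [R4 at ε]
4. g(b, c)  →  c   [R4 at ε]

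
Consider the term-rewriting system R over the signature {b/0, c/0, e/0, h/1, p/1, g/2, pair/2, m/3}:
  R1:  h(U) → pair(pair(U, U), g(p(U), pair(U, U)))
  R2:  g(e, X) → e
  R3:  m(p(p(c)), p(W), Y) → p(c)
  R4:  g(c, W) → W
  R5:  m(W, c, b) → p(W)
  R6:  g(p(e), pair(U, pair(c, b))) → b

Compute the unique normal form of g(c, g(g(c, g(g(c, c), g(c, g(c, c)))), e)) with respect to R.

1. g(c, g(g(c, g(g(c, c), g(c, g(c, c)))), e))  →  g(g(c, g(g(c, c), g(c, g(c, c)))), e)   [R4 at ε]
2. g(g(c, g(g(c, c), g(c, g(c, c)))), e)  →  g(g(g(c, c), g(c, g(c, c))), e)   [R4 at 1]
3. g(g(g(c, c), g(c, g(c, c))), e)  →  g(g(c, g(c, g(c, c))), e)   [R4 at 1.1]
4. g(g(c, g(c, g(c, c))), e)  →  g(g(c, g(c, c)), e)   [R4 at 1]
5. g(g(c, g(c, c)), e)  →  g(g(c, c), e)   [R4 at 1]
6. g(g(c, c), e)  →  g(c, e)   [R4 at 1]
7. g(c, e)  →  e   [R4 at ε]

e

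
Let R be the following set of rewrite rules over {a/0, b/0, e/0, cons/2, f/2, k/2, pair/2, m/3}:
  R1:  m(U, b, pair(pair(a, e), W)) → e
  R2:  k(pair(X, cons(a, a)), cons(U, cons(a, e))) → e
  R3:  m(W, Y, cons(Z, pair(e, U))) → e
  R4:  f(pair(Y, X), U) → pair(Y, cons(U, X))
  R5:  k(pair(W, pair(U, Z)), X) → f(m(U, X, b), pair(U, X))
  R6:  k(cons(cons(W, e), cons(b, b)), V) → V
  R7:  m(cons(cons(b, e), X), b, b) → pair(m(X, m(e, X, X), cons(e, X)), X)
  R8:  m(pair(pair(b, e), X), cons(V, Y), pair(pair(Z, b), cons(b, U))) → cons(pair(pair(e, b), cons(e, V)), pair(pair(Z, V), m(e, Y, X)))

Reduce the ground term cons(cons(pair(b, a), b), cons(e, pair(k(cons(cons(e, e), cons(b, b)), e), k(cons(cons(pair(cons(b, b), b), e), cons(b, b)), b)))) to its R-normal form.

1. cons(cons(pair(b, a), b), cons(e, pair(k(cons(cons(e, e), cons(b, b)), e), k(cons(cons(pair(cons(b, b), b), e), cons(b, b)), b))))  →  cons(cons(pair(b, a), b), cons(e, pair(e, k(cons(cons(pair(cons(b, b), b), e), cons(b, b)), b))))   [R6 at 2.2.1]
2. cons(cons(pair(b, a), b), cons(e, pair(e, k(cons(cons(pair(cons(b, b), b), e), cons(b, b)), b))))  →  cons(cons(pair(b, a), b), cons(e, pair(e, b)))   [R6 at 2.2.2]

cons(cons(pair(b, a), b), cons(e, pair(e, b)))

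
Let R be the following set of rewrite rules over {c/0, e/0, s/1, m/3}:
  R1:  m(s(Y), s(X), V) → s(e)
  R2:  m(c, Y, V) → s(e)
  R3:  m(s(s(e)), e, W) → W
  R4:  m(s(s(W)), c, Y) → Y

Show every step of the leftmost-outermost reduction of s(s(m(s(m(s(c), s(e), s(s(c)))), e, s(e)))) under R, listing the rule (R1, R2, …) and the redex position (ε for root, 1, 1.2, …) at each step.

1. s(s(m(s(m(s(c), s(e), s(s(c)))), e, s(e))))  →  s(s(m(s(s(e)), e, s(e))))   [R1 at 1.1.1.1]
2. s(s(m(s(s(e)), e, s(e))))  →  s(s(s(e)))   [R3 at 1.1]

s(s(s(e)))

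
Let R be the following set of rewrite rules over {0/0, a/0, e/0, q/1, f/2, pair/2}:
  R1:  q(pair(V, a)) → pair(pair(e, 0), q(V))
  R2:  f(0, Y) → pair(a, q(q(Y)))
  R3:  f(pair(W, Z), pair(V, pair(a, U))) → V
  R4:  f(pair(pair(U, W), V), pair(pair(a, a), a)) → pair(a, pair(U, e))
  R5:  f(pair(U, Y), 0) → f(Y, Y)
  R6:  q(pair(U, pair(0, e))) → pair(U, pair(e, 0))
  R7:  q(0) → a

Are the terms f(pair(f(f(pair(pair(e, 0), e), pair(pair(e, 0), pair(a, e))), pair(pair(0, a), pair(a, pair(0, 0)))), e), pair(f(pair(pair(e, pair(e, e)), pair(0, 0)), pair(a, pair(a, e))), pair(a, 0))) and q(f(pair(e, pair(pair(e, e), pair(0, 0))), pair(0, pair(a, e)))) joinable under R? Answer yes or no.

yes — NF(t₁) = a, NF(t₂) = a

Reduce t₁ = f(pair(f(f(pair(pair(e, 0), e), pair(pair(e, 0), pair(a, e))), pair(pair(0, a), pair(a, pair(0, 0)))), e), pair(f(pair(pair(e, pair(e, e)), pair(0, 0)), pair(a, pair(a, e))), pair(a, 0))):
1. f(pair(f(f(pair(pair(e, 0), e), pair(pair(e, 0), pair(a, e))), pair(pair(0, a), pair(a, pair(0, 0)))), e), pair(f(pair(pair(e, pair(e, e)), pair(0, 0)), pair(a, pair(a, e))), pair(a, 0)))  →  f(pair(pair(e, pair(e, e)), pair(0, 0)), pair(a, pair(a, e)))   [R3 at ε]
2. f(pair(pair(e, pair(e, e)), pair(0, 0)), pair(a, pair(a, e)))  →  a   [R3 at ε]

Reduce t₂ = q(f(pair(e, pair(pair(e, e), pair(0, 0))), pair(0, pair(a, e)))):
1. q(f(pair(e, pair(pair(e, e), pair(0, 0))), pair(0, pair(a, e))))  →  q(0)   [R3 at 1]
2. q(0)  →  a   [R7 at ε]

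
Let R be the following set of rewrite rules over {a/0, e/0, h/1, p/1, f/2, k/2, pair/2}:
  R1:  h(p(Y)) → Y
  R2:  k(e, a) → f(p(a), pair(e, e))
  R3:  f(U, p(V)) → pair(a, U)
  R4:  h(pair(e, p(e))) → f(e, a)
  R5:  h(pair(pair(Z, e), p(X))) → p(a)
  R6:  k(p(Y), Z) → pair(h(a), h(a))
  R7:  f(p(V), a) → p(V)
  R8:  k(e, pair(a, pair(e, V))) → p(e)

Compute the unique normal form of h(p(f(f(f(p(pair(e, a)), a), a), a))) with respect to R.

p(pair(e, a))

1. h(p(f(f(f(p(pair(e, a)), a), a), a)))  →  f(f(f(p(pair(e, a)), a), a), a)   [R1 at ε]
2. f(f(f(p(pair(e, a)), a), a), a)  →  f(f(p(pair(e, a)), a), a)   [R7 at 1.1]
3. f(f(p(pair(e, a)), a), a)  →  f(p(pair(e, a)), a)   [R7 at 1]
4. f(p(pair(e, a)), a)  →  p(pair(e, a))   [R7 at ε]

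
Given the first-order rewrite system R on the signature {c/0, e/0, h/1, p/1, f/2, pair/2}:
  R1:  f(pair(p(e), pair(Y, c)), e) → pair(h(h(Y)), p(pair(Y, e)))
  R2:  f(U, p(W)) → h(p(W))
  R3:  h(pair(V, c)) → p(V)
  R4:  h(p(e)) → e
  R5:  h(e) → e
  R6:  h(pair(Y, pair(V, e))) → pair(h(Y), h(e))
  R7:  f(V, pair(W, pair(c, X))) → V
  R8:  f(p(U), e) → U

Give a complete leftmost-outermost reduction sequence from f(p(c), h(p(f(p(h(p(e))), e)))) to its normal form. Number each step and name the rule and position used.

c

1. f(p(c), h(p(f(p(h(p(e))), e))))  →  f(p(c), h(p(h(p(e)))))   [R8 at 2.1.1]
2. f(p(c), h(p(h(p(e)))))  →  f(p(c), h(p(e)))   [R4 at 2.1.1]
3. f(p(c), h(p(e)))  →  f(p(c), e)   [R4 at 2]
4. f(p(c), e)  →  c   [R8 at ε]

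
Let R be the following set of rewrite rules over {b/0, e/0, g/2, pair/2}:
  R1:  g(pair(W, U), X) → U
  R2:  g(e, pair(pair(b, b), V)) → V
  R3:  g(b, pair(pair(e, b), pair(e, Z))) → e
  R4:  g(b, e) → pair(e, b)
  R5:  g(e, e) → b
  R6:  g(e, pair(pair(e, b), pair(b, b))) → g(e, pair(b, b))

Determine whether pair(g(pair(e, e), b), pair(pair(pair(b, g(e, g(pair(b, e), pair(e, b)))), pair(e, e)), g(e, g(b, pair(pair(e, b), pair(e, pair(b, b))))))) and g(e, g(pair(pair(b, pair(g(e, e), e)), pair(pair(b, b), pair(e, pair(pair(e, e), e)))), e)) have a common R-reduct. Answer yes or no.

no — NF(t₁) = pair(e, pair(pair(pair(b, b), pair(e, e)), b)), NF(t₂) = pair(e, pair(pair(e, e), e))

Reduce t₁ = pair(g(pair(e, e), b), pair(pair(pair(b, g(e, g(pair(b, e), pair(e, b)))), pair(e, e)), g(e, g(b, pair(pair(e, b), pair(e, pair(b, b))))))):
1. pair(g(pair(e, e), b), pair(pair(pair(b, g(e, g(pair(b, e), pair(e, b)))), pair(e, e)), g(e, g(b, pair(pair(e, b), pair(e, pair(b, b)))))))  →  pair(e, pair(pair(pair(b, g(e, g(pair(b, e), pair(e, b)))), pair(e, e)), g(e, g(b, pair(pair(e, b), pair(e, pair(b, b)))))))   [R1 at 1]
2. pair(e, pair(pair(pair(b, g(e, g(pair(b, e), pair(e, b)))), pair(e, e)), g(e, g(b, pair(pair(e, b), pair(e, pair(b, b)))))))  →  pair(e, pair(pair(pair(b, g(e, e)), pair(e, e)), g(e, g(b, pair(pair(e, b), pair(e, pair(b, b)))))))   [R1 at 2.1.1.2.2]
3. pair(e, pair(pair(pair(b, g(e, e)), pair(e, e)), g(e, g(b, pair(pair(e, b), pair(e, pair(b, b)))))))  →  pair(e, pair(pair(pair(b, b), pair(e, e)), g(e, g(b, pair(pair(e, b), pair(e, pair(b, b)))))))   [R5 at 2.1.1.2]
4. pair(e, pair(pair(pair(b, b), pair(e, e)), g(e, g(b, pair(pair(e, b), pair(e, pair(b, b)))))))  →  pair(e, pair(pair(pair(b, b), pair(e, e)), g(e, e)))   [R3 at 2.2.2]
5. pair(e, pair(pair(pair(b, b), pair(e, e)), g(e, e)))  →  pair(e, pair(pair(pair(b, b), pair(e, e)), b))   [R5 at 2.2]

Reduce t₂ = g(e, g(pair(pair(b, pair(g(e, e), e)), pair(pair(b, b), pair(e, pair(pair(e, e), e)))), e)):
1. g(e, g(pair(pair(b, pair(g(e, e), e)), pair(pair(b, b), pair(e, pair(pair(e, e), e)))), e))  →  g(e, pair(pair(b, b), pair(e, pair(pair(e, e), e))))   [R1 at 2]
2. g(e, pair(pair(b, b), pair(e, pair(pair(e, e), e))))  →  pair(e, pair(pair(e, e), e))   [R2 at ε]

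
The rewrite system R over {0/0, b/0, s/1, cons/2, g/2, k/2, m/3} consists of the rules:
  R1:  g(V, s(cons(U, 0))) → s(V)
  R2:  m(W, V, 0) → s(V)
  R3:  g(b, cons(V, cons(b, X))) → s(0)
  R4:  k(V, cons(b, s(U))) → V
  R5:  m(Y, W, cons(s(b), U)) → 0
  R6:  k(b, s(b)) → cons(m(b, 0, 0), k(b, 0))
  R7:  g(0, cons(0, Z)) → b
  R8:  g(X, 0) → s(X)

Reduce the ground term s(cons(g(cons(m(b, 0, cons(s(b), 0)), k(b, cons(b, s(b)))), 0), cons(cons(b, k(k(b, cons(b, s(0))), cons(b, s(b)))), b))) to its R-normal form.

s(cons(s(cons(0, b)), cons(cons(b, b), b)))

1. s(cons(g(cons(m(b, 0, cons(s(b), 0)), k(b, cons(b, s(b)))), 0), cons(cons(b, k(k(b, cons(b, s(0))), cons(b, s(b)))), b)))  →  s(cons(s(cons(m(b, 0, cons(s(b), 0)), k(b, cons(b, s(b))))), cons(cons(b, k(k(b, cons(b, s(0))), cons(b, s(b)))), b)))   [R8 at 1.1]
2. s(cons(s(cons(m(b, 0, cons(s(b), 0)), k(b, cons(b, s(b))))), cons(cons(b, k(k(b, cons(b, s(0))), cons(b, s(b)))), b)))  →  s(cons(s(cons(0, k(b, cons(b, s(b))))), cons(cons(b, k(k(b, cons(b, s(0))), cons(b, s(b)))), b)))   [R5 at 1.1.1.1]
3. s(cons(s(cons(0, k(b, cons(b, s(b))))), cons(cons(b, k(k(b, cons(b, s(0))), cons(b, s(b)))), b)))  →  s(cons(s(cons(0, b)), cons(cons(b, k(k(b, cons(b, s(0))), cons(b, s(b)))), b)))   [R4 at 1.1.1.2]
4. s(cons(s(cons(0, b)), cons(cons(b, k(k(b, cons(b, s(0))), cons(b, s(b)))), b)))  →  s(cons(s(cons(0, b)), cons(cons(b, k(b, cons(b, s(0)))), b)))   [R4 at 1.2.1.2]
5. s(cons(s(cons(0, b)), cons(cons(b, k(b, cons(b, s(0)))), b)))  →  s(cons(s(cons(0, b)), cons(cons(b, b), b)))   [R4 at 1.2.1.2]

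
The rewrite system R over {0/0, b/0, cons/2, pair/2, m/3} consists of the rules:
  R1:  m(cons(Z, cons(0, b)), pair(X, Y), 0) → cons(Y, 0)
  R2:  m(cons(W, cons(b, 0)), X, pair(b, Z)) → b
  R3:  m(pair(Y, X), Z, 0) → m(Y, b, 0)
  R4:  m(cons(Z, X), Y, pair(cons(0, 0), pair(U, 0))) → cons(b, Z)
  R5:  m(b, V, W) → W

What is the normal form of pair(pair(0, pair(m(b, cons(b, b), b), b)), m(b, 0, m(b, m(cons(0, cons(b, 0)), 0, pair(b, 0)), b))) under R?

1. pair(pair(0, pair(m(b, cons(b, b), b), b)), m(b, 0, m(b, m(cons(0, cons(b, 0)), 0, pair(b, 0)), b)))  →  pair(pair(0, pair(b, b)), m(b, 0, m(b, m(cons(0, cons(b, 0)), 0, pair(b, 0)), b)))   [R5 at 1.2.1]
2. pair(pair(0, pair(b, b)), m(b, 0, m(b, m(cons(0, cons(b, 0)), 0, pair(b, 0)), b)))  →  pair(pair(0, pair(b, b)), m(b, m(cons(0, cons(b, 0)), 0, pair(b, 0)), b))   [R5 at 2]
3. pair(pair(0, pair(b, b)), m(b, m(cons(0, cons(b, 0)), 0, pair(b, 0)), b))  →  pair(pair(0, pair(b, b)), b)   [R5 at 2]

pair(pair(0, pair(b, b)), b)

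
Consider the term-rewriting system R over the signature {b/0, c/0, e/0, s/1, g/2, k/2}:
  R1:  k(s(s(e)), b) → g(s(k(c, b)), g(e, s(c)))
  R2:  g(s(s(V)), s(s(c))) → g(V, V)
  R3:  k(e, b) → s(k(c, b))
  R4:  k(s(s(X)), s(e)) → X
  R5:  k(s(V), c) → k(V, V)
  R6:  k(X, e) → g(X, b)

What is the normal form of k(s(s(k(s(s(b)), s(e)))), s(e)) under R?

1. k(s(s(k(s(s(b)), s(e)))), s(e))  →  k(s(s(b)), s(e))   [R4 at ε]
2. k(s(s(b)), s(e))  →  b   [R4 at ε]

b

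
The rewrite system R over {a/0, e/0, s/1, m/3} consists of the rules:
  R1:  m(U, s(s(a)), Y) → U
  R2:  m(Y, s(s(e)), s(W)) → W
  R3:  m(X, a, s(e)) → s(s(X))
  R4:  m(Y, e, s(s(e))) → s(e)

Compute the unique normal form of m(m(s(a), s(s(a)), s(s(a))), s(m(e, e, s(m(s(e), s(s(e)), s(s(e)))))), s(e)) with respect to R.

e

1. m(m(s(a), s(s(a)), s(s(a))), s(m(e, e, s(m(s(e), s(s(e)), s(s(e)))))), s(e))  →  m(s(a), s(m(e, e, s(m(s(e), s(s(e)), s(s(e)))))), s(e))   [R1 at 1]
2. m(s(a), s(m(e, e, s(m(s(e), s(s(e)), s(s(e)))))), s(e))  →  m(s(a), s(m(e, e, s(s(e)))), s(e))   [R2 at 2.1.3.1]
3. m(s(a), s(m(e, e, s(s(e)))), s(e))  →  m(s(a), s(s(e)), s(e))   [R4 at 2.1]
4. m(s(a), s(s(e)), s(e))  →  e   [R2 at ε]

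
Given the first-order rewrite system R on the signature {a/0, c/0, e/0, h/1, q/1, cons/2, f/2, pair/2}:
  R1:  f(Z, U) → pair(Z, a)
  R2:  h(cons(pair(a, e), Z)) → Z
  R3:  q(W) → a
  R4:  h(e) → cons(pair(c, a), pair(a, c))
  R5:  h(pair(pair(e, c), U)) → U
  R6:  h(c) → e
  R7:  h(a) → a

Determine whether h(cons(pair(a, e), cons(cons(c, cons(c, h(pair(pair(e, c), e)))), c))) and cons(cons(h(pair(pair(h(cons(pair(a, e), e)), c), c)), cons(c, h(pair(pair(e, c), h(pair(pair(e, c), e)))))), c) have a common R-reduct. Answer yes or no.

Reduce t₁ = h(cons(pair(a, e), cons(cons(c, cons(c, h(pair(pair(e, c), e)))), c))):
1. h(cons(pair(a, e), cons(cons(c, cons(c, h(pair(pair(e, c), e)))), c)))  →  cons(cons(c, cons(c, h(pair(pair(e, c), e)))), c)   [R2 at ε]
2. cons(cons(c, cons(c, h(pair(pair(e, c), e)))), c)  →  cons(cons(c, cons(c, e)), c)   [R5 at 1.2.2]

Reduce t₂ = cons(cons(h(pair(pair(h(cons(pair(a, e), e)), c), c)), cons(c, h(pair(pair(e, c), h(pair(pair(e, c), e)))))), c):
1. cons(cons(h(pair(pair(h(cons(pair(a, e), e)), c), c)), cons(c, h(pair(pair(e, c), h(pair(pair(e, c), e)))))), c)  →  cons(cons(h(pair(pair(e, c), c)), cons(c, h(pair(pair(e, c), h(pair(pair(e, c), e)))))), c)   [R2 at 1.1.1.1.1]
2. cons(cons(h(pair(pair(e, c), c)), cons(c, h(pair(pair(e, c), h(pair(pair(e, c), e)))))), c)  →  cons(cons(c, cons(c, h(pair(pair(e, c), h(pair(pair(e, c), e)))))), c)   [R5 at 1.1]
3. cons(cons(c, cons(c, h(pair(pair(e, c), h(pair(pair(e, c), e)))))), c)  →  cons(cons(c, cons(c, h(pair(pair(e, c), e)))), c)   [R5 at 1.2.2]
4. cons(cons(c, cons(c, h(pair(pair(e, c), e)))), c)  →  cons(cons(c, cons(c, e)), c)   [R5 at 1.2.2]

yes — NF(t₁) = cons(cons(c, cons(c, e)), c), NF(t₂) = cons(cons(c, cons(c, e)), c)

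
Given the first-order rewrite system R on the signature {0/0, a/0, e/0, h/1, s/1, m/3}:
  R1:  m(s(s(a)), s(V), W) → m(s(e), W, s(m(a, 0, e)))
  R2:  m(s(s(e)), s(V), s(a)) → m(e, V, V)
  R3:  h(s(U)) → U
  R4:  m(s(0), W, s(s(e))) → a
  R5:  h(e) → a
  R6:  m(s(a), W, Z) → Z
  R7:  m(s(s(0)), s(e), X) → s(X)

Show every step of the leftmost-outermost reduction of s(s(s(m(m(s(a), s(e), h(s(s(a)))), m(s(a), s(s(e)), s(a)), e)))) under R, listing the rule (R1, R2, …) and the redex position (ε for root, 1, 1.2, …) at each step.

s(s(s(e)))

1. s(s(s(m(m(s(a), s(e), h(s(s(a)))), m(s(a), s(s(e)), s(a)), e))))  →  s(s(s(m(h(s(s(a))), m(s(a), s(s(e)), s(a)), e))))   [R6 at 1.1.1.1]
2. s(s(s(m(h(s(s(a))), m(s(a), s(s(e)), s(a)), e))))  →  s(s(s(m(s(a), m(s(a), s(s(e)), s(a)), e))))   [R3 at 1.1.1.1]
3. s(s(s(m(s(a), m(s(a), s(s(e)), s(a)), e))))  →  s(s(s(e)))   [R6 at 1.1.1]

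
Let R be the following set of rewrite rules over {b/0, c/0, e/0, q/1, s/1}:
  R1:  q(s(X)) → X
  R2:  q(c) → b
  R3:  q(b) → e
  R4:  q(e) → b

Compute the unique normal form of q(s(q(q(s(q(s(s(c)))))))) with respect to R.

c

1. q(s(q(q(s(q(s(s(c))))))))  →  q(q(s(q(s(s(c))))))   [R1 at ε]
2. q(q(s(q(s(s(c))))))  →  q(q(s(s(c))))   [R1 at 1]
3. q(q(s(s(c))))  →  q(s(c))   [R1 at 1]
4. q(s(c))  →  c   [R1 at ε]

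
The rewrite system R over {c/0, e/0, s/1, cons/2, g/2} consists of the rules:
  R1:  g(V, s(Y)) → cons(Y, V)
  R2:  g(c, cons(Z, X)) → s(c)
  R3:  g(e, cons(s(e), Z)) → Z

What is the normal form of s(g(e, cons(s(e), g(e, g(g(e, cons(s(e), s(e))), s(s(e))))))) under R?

1. s(g(e, cons(s(e), g(e, g(g(e, cons(s(e), s(e))), s(s(e)))))))  →  s(g(e, g(g(e, cons(s(e), s(e))), s(s(e)))))   [R3 at 1]
2. s(g(e, g(g(e, cons(s(e), s(e))), s(s(e)))))  →  s(g(e, cons(s(e), g(e, cons(s(e), s(e))))))   [R1 at 1.2]
3. s(g(e, cons(s(e), g(e, cons(s(e), s(e))))))  →  s(g(e, cons(s(e), s(e))))   [R3 at 1]
4. s(g(e, cons(s(e), s(e))))  →  s(s(e))   [R3 at 1]

s(s(e))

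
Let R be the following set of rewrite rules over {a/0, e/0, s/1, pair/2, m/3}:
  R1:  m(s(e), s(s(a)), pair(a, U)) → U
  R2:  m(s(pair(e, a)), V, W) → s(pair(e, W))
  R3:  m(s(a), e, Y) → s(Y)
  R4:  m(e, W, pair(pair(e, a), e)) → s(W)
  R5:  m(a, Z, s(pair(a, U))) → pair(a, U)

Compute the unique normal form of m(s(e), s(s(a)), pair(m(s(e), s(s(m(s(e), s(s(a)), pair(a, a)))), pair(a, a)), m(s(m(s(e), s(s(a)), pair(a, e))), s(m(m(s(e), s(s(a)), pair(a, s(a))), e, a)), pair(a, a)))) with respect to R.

1. m(s(e), s(s(a)), pair(m(s(e), s(s(m(s(e), s(s(a)), pair(a, a)))), pair(a, a)), m(s(m(s(e), s(s(a)), pair(a, e))), s(m(m(s(e), s(s(a)), pair(a, s(a))), e, a)), pair(a, a))))  →  m(s(e), s(s(a)), pair(m(s(e), s(s(a)), pair(a, a)), m(s(m(s(e), s(s(a)), pair(a, e))), s(m(m(s(e), s(s(a)), pair(a, s(a))), e, a)), pair(a, a))))   [R1 at 3.1.2.1.1]
2. m(s(e), s(s(a)), pair(m(s(e), s(s(a)), pair(a, a)), m(s(m(s(e), s(s(a)), pair(a, e))), s(m(m(s(e), s(s(a)), pair(a, s(a))), e, a)), pair(a, a))))  →  m(s(e), s(s(a)), pair(a, m(s(m(s(e), s(s(a)), pair(a, e))), s(m(m(s(e), s(s(a)), pair(a, s(a))), e, a)), pair(a, a))))   [R1 at 3.1]
3. m(s(e), s(s(a)), pair(a, m(s(m(s(e), s(s(a)), pair(a, e))), s(m(m(s(e), s(s(a)), pair(a, s(a))), e, a)), pair(a, a))))  →  m(s(m(s(e), s(s(a)), pair(a, e))), s(m(m(s(e), s(s(a)), pair(a, s(a))), e, a)), pair(a, a))   [R1 at ε]
4. m(s(m(s(e), s(s(a)), pair(a, e))), s(m(m(s(e), s(s(a)), pair(a, s(a))), e, a)), pair(a, a))  →  m(s(e), s(m(m(s(e), s(s(a)), pair(a, s(a))), e, a)), pair(a, a))   [R1 at 1.1]
5. m(s(e), s(m(m(s(e), s(s(a)), pair(a, s(a))), e, a)), pair(a, a))  →  m(s(e), s(m(s(a), e, a)), pair(a, a))   [R1 at 2.1.1]
6. m(s(e), s(m(s(a), e, a)), pair(a, a))  →  m(s(e), s(s(a)), pair(a, a))   [R3 at 2.1]
7. m(s(e), s(s(a)), pair(a, a))  →  a   [R1 at ε]

a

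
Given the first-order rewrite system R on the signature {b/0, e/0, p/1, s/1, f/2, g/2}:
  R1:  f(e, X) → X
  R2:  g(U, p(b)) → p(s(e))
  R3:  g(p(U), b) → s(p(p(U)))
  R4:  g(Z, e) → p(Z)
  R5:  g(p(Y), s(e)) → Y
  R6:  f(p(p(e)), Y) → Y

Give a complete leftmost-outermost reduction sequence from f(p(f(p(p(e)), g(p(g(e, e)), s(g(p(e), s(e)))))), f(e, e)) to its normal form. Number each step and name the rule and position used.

1. f(p(f(p(p(e)), g(p(g(e, e)), s(g(p(e), s(e)))))), f(e, e))  →  f(p(g(p(g(e, e)), s(g(p(e), s(e))))), f(e, e))   [R6 at 1.1]
2. f(p(g(p(g(e, e)), s(g(p(e), s(e))))), f(e, e))  →  f(p(g(p(p(e)), s(g(p(e), s(e))))), f(e, e))   [R4 at 1.1.1.1]
3. f(p(g(p(p(e)), s(g(p(e), s(e))))), f(e, e))  →  f(p(g(p(p(e)), s(e))), f(e, e))   [R5 at 1.1.2.1]
4. f(p(g(p(p(e)), s(e))), f(e, e))  →  f(p(p(e)), f(e, e))   [R5 at 1.1]
5. f(p(p(e)), f(e, e))  →  f(e, e)   [R6 at ε]
6. f(e, e)  →  e   [R1 at ε]

e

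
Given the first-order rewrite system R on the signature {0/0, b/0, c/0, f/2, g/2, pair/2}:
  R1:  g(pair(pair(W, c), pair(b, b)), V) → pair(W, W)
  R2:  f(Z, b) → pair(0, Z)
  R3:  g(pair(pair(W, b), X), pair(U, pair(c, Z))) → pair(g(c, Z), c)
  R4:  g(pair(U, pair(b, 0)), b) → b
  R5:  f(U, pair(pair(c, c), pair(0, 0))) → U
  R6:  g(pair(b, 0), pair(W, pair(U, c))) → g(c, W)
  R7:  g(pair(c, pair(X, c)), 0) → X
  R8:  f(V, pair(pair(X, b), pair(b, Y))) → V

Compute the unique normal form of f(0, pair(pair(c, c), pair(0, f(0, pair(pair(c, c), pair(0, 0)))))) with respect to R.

0

1. f(0, pair(pair(c, c), pair(0, f(0, pair(pair(c, c), pair(0, 0))))))  →  f(0, pair(pair(c, c), pair(0, 0)))   [R5 at 2.2.2]
2. f(0, pair(pair(c, c), pair(0, 0)))  →  0   [R5 at ε]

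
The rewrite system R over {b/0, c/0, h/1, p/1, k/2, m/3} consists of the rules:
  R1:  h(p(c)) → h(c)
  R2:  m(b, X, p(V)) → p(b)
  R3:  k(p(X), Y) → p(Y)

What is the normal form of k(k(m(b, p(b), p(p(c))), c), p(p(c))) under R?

p(p(p(c)))

1. k(k(m(b, p(b), p(p(c))), c), p(p(c)))  →  k(k(p(b), c), p(p(c)))   [R2 at 1.1]
2. k(k(p(b), c), p(p(c)))  →  k(p(c), p(p(c)))   [R3 at 1]
3. k(p(c), p(p(c)))  →  p(p(p(c)))   [R3 at ε]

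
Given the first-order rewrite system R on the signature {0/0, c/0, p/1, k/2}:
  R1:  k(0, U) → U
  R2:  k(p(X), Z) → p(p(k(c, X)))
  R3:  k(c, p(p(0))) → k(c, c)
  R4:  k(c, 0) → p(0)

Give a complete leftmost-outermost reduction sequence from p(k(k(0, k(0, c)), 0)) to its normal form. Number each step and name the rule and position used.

1. p(k(k(0, k(0, c)), 0))  →  p(k(k(0, c), 0))   [R1 at 1.1]
2. p(k(k(0, c), 0))  →  p(k(c, 0))   [R1 at 1.1]
3. p(k(c, 0))  →  p(p(0))   [R4 at 1]

p(p(0))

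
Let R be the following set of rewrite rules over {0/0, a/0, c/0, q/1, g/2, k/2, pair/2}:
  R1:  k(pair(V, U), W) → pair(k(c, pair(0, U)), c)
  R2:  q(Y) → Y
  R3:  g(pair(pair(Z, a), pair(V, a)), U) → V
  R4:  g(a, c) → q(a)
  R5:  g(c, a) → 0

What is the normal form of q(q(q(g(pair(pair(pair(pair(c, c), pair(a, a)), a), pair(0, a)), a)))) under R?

1. q(q(q(g(pair(pair(pair(pair(c, c), pair(a, a)), a), pair(0, a)), a))))  →  q(q(g(pair(pair(pair(pair(c, c), pair(a, a)), a), pair(0, a)), a)))   [R2 at ε]
2. q(q(g(pair(pair(pair(pair(c, c), pair(a, a)), a), pair(0, a)), a)))  →  q(g(pair(pair(pair(pair(c, c), pair(a, a)), a), pair(0, a)), a))   [R2 at ε]
3. q(g(pair(pair(pair(pair(c, c), pair(a, a)), a), pair(0, a)), a))  →  g(pair(pair(pair(pair(c, c), pair(a, a)), a), pair(0, a)), a)   [R2 at ε]
4. g(pair(pair(pair(pair(c, c), pair(a, a)), a), pair(0, a)), a)  →  0   [R3 at ε]

0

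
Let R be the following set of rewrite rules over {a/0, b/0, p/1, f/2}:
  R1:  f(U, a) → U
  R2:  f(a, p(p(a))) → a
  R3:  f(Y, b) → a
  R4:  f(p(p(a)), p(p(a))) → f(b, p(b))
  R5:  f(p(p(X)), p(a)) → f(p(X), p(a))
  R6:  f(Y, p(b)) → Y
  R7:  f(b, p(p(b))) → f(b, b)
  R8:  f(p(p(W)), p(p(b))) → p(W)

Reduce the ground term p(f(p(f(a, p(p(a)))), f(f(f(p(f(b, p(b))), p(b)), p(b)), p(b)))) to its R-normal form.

p(p(a))

1. p(f(p(f(a, p(p(a)))), f(f(f(p(f(b, p(b))), p(b)), p(b)), p(b))))  →  p(f(p(a), f(f(f(p(f(b, p(b))), p(b)), p(b)), p(b))))   [R2 at 1.1.1]
2. p(f(p(a), f(f(f(p(f(b, p(b))), p(b)), p(b)), p(b))))  →  p(f(p(a), f(f(p(f(b, p(b))), p(b)), p(b))))   [R6 at 1.2]
3. p(f(p(a), f(f(p(f(b, p(b))), p(b)), p(b))))  →  p(f(p(a), f(p(f(b, p(b))), p(b))))   [R6 at 1.2]
4. p(f(p(a), f(p(f(b, p(b))), p(b))))  →  p(f(p(a), p(f(b, p(b)))))   [R6 at 1.2]
5. p(f(p(a), p(f(b, p(b)))))  →  p(f(p(a), p(b)))   [R6 at 1.2.1]
6. p(f(p(a), p(b)))  →  p(p(a))   [R6 at 1]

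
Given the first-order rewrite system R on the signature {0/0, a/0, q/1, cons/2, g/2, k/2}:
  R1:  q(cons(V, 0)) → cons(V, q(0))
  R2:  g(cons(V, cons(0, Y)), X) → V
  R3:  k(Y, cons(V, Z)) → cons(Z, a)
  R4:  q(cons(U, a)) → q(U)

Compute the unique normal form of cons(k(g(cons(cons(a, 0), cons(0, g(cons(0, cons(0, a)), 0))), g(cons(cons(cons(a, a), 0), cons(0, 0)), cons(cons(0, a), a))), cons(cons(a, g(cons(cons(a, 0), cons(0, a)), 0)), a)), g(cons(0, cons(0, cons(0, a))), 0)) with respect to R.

1. cons(k(g(cons(cons(a, 0), cons(0, g(cons(0, cons(0, a)), 0))), g(cons(cons(cons(a, a), 0), cons(0, 0)), cons(cons(0, a), a))), cons(cons(a, g(cons(cons(a, 0), cons(0, a)), 0)), a)), g(cons(0, cons(0, cons(0, a))), 0))  →  cons(cons(a, a), g(cons(0, cons(0, cons(0, a))), 0))   [R3 at 1]
2. cons(cons(a, a), g(cons(0, cons(0, cons(0, a))), 0))  →  cons(cons(a, a), 0)   [R2 at 2]

cons(cons(a, a), 0)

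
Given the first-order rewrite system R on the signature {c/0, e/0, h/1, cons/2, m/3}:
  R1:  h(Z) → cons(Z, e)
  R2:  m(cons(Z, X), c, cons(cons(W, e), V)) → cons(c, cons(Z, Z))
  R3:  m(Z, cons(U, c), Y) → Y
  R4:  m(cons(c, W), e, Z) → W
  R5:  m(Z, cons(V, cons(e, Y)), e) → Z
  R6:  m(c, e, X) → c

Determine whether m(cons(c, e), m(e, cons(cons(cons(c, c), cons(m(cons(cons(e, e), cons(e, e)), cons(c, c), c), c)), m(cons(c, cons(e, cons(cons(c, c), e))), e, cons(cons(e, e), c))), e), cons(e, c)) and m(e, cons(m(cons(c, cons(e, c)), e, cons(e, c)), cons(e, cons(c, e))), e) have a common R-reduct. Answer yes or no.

Reduce t₁ = m(cons(c, e), m(e, cons(cons(cons(c, c), cons(m(cons(cons(e, e), cons(e, e)), cons(c, c), c), c)), m(cons(c, cons(e, cons(cons(c, c), e))), e, cons(cons(e, e), c))), e), cons(e, c)):
1. m(cons(c, e), m(e, cons(cons(cons(c, c), cons(m(cons(cons(e, e), cons(e, e)), cons(c, c), c), c)), m(cons(c, cons(e, cons(cons(c, c), e))), e, cons(cons(e, e), c))), e), cons(e, c))  →  m(cons(c, e), m(e, cons(cons(cons(c, c), cons(c, c)), m(cons(c, cons(e, cons(cons(c, c), e))), e, cons(cons(e, e), c))), e), cons(e, c))   [R3 at 2.2.1.2.1]
2. m(cons(c, e), m(e, cons(cons(cons(c, c), cons(c, c)), m(cons(c, cons(e, cons(cons(c, c), e))), e, cons(cons(e, e), c))), e), cons(e, c))  →  m(cons(c, e), m(e, cons(cons(cons(c, c), cons(c, c)), cons(e, cons(cons(c, c), e))), e), cons(e, c))   [R4 at 2.2.2]
3. m(cons(c, e), m(e, cons(cons(cons(c, c), cons(c, c)), cons(e, cons(cons(c, c), e))), e), cons(e, c))  →  m(cons(c, e), e, cons(e, c))   [R5 at 2]
4. m(cons(c, e), e, cons(e, c))  →  e   [R4 at ε]

Reduce t₂ = m(e, cons(m(cons(c, cons(e, c)), e, cons(e, c)), cons(e, cons(c, e))), e):
1. m(e, cons(m(cons(c, cons(e, c)), e, cons(e, c)), cons(e, cons(c, e))), e)  →  e   [R5 at ε]

yes — NF(t₁) = e, NF(t₂) = e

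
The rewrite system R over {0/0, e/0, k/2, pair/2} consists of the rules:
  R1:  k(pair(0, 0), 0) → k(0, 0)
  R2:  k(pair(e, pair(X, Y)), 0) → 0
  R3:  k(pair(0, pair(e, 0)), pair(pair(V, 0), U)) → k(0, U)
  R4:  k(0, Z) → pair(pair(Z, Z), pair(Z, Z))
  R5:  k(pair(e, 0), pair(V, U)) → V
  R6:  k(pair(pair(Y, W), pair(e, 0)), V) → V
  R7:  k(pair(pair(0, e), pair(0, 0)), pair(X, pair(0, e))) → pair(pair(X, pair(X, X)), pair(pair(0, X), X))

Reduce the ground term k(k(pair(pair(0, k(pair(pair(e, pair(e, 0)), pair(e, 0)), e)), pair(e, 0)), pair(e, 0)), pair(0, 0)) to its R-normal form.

0

1. k(k(pair(pair(0, k(pair(pair(e, pair(e, 0)), pair(e, 0)), e)), pair(e, 0)), pair(e, 0)), pair(0, 0))  →  k(pair(e, 0), pair(0, 0))   [R6 at 1]
2. k(pair(e, 0), pair(0, 0))  →  0   [R5 at ε]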